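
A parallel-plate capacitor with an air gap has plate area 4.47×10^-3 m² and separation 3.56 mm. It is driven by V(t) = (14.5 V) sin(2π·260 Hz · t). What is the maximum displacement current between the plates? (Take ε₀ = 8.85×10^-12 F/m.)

C = ε₀A/d = (8.85×10^-12)(4.47×10^-3)/(3.56×10^-3) = 1.111×10^-11 F; ω = 2πf = 1634 rad/s.
I_d = C dV/dt, so |I_d|_max = C V₀ ω = (1.111×10^-11)(14.5)(1634) = 2.63×10^-7 A.

2.63×10^-7 A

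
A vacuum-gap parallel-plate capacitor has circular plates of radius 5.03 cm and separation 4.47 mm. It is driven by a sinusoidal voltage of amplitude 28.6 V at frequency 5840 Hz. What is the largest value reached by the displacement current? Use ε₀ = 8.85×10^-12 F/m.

C = ε₀A/d = (8.85×10^-12)(7.949×10^-3)/(4.47×10^-3) = 1.574×10^-11 F; ω = 2πf = 3.669×10^4 rad/s.
I_d = C dV/dt, so |I_d|_max = C V₀ ω = (1.574×10^-11)(28.6)(3.669×10^4) = 1.65×10^-5 A.

1.65×10^-5 A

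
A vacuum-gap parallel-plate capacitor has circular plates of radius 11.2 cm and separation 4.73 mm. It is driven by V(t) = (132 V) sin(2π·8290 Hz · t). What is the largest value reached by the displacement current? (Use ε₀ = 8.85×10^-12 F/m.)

C = ε₀A/d = (8.85×10^-12)(0.03941)/(4.73×10^-3) = 7.374×10^-11 F; ω = 2πf = 5.209×10^4 rad/s.
I_d = C dV/dt, so |I_d|_max = C V₀ ω = (7.374×10^-11)(132)(5.209×10^4) = 5.07×10^-4 A.

5.07×10^-4 A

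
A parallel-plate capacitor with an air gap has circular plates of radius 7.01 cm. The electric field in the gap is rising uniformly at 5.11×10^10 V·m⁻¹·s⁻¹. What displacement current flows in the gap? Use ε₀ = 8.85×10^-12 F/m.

6.98×10^-3 A

I_d = ε₀ A (dE/dt) = (8.85×10^-12)(0.01544 m²)(5.11×10^10) = 6.98×10^-3 A.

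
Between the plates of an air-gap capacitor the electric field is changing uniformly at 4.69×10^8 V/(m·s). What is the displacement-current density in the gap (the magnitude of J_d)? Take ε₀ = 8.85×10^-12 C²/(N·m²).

4.15×10^-3 A/m²

J_d = ε₀ ∂E/∂t, so J_d = 4.15×10^-3 A/m².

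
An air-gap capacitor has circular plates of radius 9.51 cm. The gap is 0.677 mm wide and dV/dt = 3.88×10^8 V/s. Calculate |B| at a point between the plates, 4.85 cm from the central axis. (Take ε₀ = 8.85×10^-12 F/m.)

dE/dt = (dV/dt)/d = 5.731×10^11 V/(m·s); I_d = ε₀(πR²)(dE/dt) = (8.85×10^-12)(0.02841)(5.731×10^11) = 0.1441 A.
∮B·dl = μ₀ I_d,enc with I_d,enc = I_d r²/R² = 0.03748 A; so B = μ₀ I_d,enc/(2πr) = 1.55×10^-7 T.

1.55×10^-7 T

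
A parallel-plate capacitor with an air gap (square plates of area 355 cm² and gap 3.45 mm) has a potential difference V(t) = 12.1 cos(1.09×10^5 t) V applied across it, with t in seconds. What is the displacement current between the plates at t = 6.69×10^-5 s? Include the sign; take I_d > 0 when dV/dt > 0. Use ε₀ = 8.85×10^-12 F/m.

-1.02×10^-4 A

dV/dt = (12.1)(1.09×10^5)·−sin(7.2921) = -1.116×10^6 V/s.
I_d = C dV/dt with C = ε₀A/d = (8.85×10^-12)(0.0355)/(3.45×10^-3) = 9.107×10^-11 F, so I_d = (9.107×10^-11)(-1.116×10^6) = -1.02×10^-4 A.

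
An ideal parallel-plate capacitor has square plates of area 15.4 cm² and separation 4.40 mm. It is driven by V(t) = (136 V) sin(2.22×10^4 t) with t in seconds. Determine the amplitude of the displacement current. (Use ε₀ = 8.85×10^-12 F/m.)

(dE/dt)_max = V₀ω/d = 6.862×10^8 V/(m·s); ω = 2.22×10^4 rad/s.
I_d,max = ε₀ A (dE/dt)_max = (8.85×10^-12)(1.54×10^-3)(6.862×10^8) = 9.35×10^-6 A.

9.35×10^-6 A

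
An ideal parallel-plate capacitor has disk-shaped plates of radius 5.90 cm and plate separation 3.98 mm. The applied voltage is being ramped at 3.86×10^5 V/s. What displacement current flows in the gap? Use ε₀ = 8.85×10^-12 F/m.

C = ε₀A/d = (8.85×10^-12)(0.01094)/(3.98×10^-3) = 2.433×10^-11 F.
I_d = C dV/dt = (2.433×10^-11)(3.86×10^5) = 9.39×10^-6 A.

9.39×10^-6 A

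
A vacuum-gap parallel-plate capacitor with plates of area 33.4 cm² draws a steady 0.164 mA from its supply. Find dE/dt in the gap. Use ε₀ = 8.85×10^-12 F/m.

The displacement current between the plates equals the conduction current, I_d = 0.164 mA.
Then dE/dt = I_d/(ε₀A) = 5.55×10^9 V/(m·s).

5.55×10^9 V/(m·s)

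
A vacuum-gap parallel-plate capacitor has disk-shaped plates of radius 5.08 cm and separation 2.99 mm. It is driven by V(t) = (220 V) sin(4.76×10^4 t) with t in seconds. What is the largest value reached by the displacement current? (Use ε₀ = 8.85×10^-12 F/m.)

2.51×10^-4 A

The displacement current equals the conduction current C dV/dt, which peaks at C V₀ ω.
With C = ε₀A/d = (8.85×10^-12)(8.107×10^-3)/(2.99×10^-3) = 2.400×10^-11 F and ω = 4.76×10^4 rad/s, I_d,max = (2.400×10^-11)(220)(4.76×10^4) = 2.51×10^-4 A.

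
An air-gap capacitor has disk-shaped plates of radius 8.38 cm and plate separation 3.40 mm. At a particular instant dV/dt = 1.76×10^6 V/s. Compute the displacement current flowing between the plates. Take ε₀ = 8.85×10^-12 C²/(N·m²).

1.01×10^-4 A

The field between the plates is E = V/d, so dE/dt = (1.76×10^6)/(3.40×10^-3 m) = 5.176×10^8 V/(m·s).
I_d = ε₀ A (dE/dt) = (8.85×10^-12)(0.02206)(5.176×10^8) = 1.01×10^-4 A.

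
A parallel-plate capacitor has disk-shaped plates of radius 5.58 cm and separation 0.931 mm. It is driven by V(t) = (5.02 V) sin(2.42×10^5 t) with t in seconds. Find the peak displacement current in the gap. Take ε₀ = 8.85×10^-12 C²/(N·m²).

1.13×10^-4 A

C = ε₀A/d = (8.85×10^-12)(9.782×10^-3)/(9.31×10^-4) = 9.299×10^-11 F; ω = 2.42×10^5 rad/s.
I_d = C dV/dt, so |I_d|_max = C V₀ ω = (9.299×10^-11)(5.02)(2.42×10^5) = 1.13×10^-4 A.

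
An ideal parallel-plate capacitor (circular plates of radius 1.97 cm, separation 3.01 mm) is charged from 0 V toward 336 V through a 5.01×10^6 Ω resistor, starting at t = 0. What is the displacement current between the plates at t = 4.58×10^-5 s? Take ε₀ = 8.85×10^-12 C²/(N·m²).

C = ε₀A/d = (8.85×10^-12)(1.219×10^-3)/(3.01×10^-3) = 3.584×10^-12 F and τ = RC = 1.796×10^-5 s. I_d in the gap equals the RC charging current.
I_d(t) = (V₀/R) e^(−t/τ) = 6.707×10^-5 · e^(−2.550) = 5.24×10^-6 A.

5.24×10^-6 A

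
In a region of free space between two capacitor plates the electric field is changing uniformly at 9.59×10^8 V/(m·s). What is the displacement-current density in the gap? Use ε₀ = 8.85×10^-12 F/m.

8.49×10^-3 A/m²

J_d = ε₀ dE/dt = (8.85×10^-12)(9.59×10^8) = 8.49×10^-3 A/m².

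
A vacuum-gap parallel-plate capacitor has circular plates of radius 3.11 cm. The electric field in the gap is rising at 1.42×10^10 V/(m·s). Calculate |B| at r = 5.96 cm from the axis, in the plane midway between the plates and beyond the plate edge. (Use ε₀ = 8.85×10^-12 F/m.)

Total displacement current: I_d = ε₀(πR²)(dE/dt) = (8.85×10^-12)(3.039×10^-3)(1.42×10^10) = 3.819×10^-4 A.
Outside the plates the loop encloses all of I_d, so B·2πr = μ₀ I_d and B = 1.28×10^-9 T.

1.28×10^-9 T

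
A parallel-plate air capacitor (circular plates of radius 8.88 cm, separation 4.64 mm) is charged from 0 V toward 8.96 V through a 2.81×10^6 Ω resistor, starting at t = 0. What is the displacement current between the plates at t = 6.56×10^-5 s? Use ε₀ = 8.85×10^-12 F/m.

C = ε₀A/d = (8.85×10^-12)(0.02477)/(4.64×10^-3) = 4.724×10^-11 F, so τ = RC = 1.327×10^-4 s.
The conduction current is I(t) = (V₀/R) e^(−t/τ), and the displacement current between the plates equals it.
t/τ = 0.4943; I_d = (8.96/2.81×10^6) · e^(−0.4943) = (3.189×10^-6)(0.6100) = 1.95×10^-6 A.

1.95×10^-6 A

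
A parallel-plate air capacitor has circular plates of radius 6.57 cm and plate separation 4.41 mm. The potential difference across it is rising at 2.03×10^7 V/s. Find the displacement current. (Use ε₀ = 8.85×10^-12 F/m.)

The displacement current equals the charging current C dV/dt. With C = ε₀A/d = (8.85×10^-12)(0.01356)/(4.41×10^-3) = 2.721×10^-11 F, I_d = (2.721×10^-11)(2.03×10^7) = 5.52×10^-4 A.

5.52×10^-4 A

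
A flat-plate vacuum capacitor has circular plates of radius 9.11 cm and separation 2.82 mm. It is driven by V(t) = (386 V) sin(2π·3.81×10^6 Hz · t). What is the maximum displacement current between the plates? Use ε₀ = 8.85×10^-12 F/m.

0.756 A

The displacement current equals the conduction current C dV/dt, which peaks at C V₀ ω.
With C = ε₀A/d = (8.85×10^-12)(0.02607)/(2.82×10^-3) = 8.182×10^-11 F and ω = 2πf = 2.394×10^7 rad/s, I_d,max = (8.182×10^-11)(386)(2.394×10^7) = 0.756 A.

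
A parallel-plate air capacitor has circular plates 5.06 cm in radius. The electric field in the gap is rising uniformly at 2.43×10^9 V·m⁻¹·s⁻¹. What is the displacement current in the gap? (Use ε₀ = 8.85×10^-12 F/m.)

I_d = ε₀ A (dE/dt) = (8.85×10^-12)(8.044×10^-3 m²)(2.43×10^9) = 1.73×10^-4 A.

1.73×10^-4 A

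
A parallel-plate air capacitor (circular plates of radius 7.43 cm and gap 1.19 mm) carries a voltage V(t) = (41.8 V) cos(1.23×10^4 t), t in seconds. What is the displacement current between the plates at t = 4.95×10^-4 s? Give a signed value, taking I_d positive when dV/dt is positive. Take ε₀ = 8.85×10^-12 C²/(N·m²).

1.28×10^-5 A

dV/dt = (41.8)(1.23×10^4)·−sin(6.0885) = 9.946×10^4 V/s.
I_d = C dV/dt with C = ε₀A/d = (8.85×10^-12)(0.01734)/(1.19×10^-3) = 1.290×10^-10 F, so I_d = (1.290×10^-10)(9.946×10^4) = 1.28×10^-5 A.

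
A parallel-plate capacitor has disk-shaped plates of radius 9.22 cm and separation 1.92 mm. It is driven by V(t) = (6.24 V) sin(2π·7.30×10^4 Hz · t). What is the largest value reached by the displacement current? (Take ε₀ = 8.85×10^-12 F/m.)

3.52×10^-4 A

C = ε₀A/d = (8.85×10^-12)(0.02671)/(1.92×10^-3) = 1.231×10^-10 F; ω = 2πf = 4.587×10^5 rad/s.
I_d = C dV/dt, so |I_d|_max = C V₀ ω = (1.231×10^-10)(6.24)(4.587×10^5) = 3.52×10^-4 A.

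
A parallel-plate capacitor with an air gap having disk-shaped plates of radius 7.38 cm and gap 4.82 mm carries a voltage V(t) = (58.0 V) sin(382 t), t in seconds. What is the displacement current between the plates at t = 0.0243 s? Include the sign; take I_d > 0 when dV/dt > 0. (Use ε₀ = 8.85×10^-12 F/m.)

-6.89×10^-7 A

dV/dt = (58.0)(382)·cos(9.2826) = -2.193×10^4 V/s.
I_d = C dV/dt with C = ε₀A/d = (8.85×10^-12)(0.01711)/(4.82×10^-3) = 3.142×10^-11 F, so I_d = (3.142×10^-11)(-2.193×10^4) = -6.89×10^-7 A.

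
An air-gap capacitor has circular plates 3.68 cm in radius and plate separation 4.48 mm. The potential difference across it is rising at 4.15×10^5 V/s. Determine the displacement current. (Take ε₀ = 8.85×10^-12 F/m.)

3.49×10^-6 A

The displacement current equals the charging current C dV/dt. With C = ε₀A/d = (8.85×10^-12)(4.254×10^-3)/(4.48×10^-3) = 8.404×10^-12 F, I_d = (8.404×10^-12)(4.15×10^5) = 3.49×10^-6 A.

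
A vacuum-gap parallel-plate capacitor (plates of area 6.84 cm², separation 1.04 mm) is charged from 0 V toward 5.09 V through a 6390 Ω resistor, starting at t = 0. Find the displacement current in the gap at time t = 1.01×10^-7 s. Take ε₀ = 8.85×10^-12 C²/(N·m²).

C = ε₀A/d = (8.85×10^-12)(6.84×10^-4)/(1.04×10^-3) = 5.821×10^-12 F, so τ = RC = 3.720×10^-8 s.
The conduction current is I(t) = (V₀/R) e^(−t/τ), and the displacement current between the plates equals it.
t/τ = 2.715; I_d = (5.09/6390) · e^(−2.715) = (7.966×10^-4)(0.06620) = 5.27×10^-5 A.

5.27×10^-5 A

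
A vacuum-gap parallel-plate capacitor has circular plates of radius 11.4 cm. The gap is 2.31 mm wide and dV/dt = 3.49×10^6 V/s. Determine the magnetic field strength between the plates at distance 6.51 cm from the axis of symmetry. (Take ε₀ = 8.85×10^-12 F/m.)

5.47×10^-10 T

dE/dt = (dV/dt)/d = 1.511×10^9 V/(m·s); I_d = ε₀(πR²)(dE/dt) = (8.85×10^-12)(0.04083)(1.511×10^9) = 5.460×10^-4 A.
For r < R the Ampère–Maxwell law gives B(2πr) = μ₀ I_d (r²/R²), so B = μ₀ I_d r/(2πR²) = (4π×10^-7)(5.460×10^-4)(0.0651)/(2π·0.114²) = 5.47×10^-10 T.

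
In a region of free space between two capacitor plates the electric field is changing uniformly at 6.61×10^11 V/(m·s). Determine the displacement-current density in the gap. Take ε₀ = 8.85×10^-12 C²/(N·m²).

5.85 A/m²

The displacement-current density is ε₀ ∂E/∂t = (8.85×10^-12)(6.61×10^11) = 5.85 A/m².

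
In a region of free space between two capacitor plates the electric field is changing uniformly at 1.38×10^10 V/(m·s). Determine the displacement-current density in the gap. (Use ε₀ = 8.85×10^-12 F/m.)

0.122 A/m²

J_d = ε₀ ∂E/∂t, so J_d = 0.122 A/m².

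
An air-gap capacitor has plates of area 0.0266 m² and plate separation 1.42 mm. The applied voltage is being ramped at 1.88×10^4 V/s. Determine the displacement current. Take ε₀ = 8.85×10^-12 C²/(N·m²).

The displacement current equals the charging current C dV/dt. With C = ε₀A/d = (8.85×10^-12)(0.0266)/(1.42×10^-3) = 1.658×10^-10 F, I_d = (1.658×10^-10)(1.88×10^4) = 3.12×10^-6 A.

3.12×10^-6 A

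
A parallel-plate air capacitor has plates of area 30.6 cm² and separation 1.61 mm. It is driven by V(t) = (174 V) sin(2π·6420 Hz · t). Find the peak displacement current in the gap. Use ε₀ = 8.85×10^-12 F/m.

(dE/dt)_max = V₀ω/d = 4.360×10^9 V/(m·s); ω = 2πf = 4.034×10^4 rad/s.
I_d,max = ε₀ A (dE/dt)_max = (8.85×10^-12)(3.06×10^-3)(4.360×10^9) = 1.18×10^-4 A.

1.18×10^-4 A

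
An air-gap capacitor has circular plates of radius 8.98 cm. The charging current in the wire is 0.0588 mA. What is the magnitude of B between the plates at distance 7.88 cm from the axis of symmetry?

1.15×10^-10 T

No conduction current crosses the gap, so I_d there equals the 5.88×10^-5 A in the leads.
An Ampèrian loop of radius r encloses a fraction (r/R)² of I_d. Then B·2πr = μ₀ I_d (r/R)², giving B = μ₀ I_d r/(2πR²) = 1.15×10^-10 T.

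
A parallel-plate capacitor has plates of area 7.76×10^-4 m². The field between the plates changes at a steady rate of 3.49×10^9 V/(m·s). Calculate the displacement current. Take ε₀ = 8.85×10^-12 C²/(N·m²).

I_d = ε₀ A (dE/dt) = (8.85×10^-12)(7.76×10^-4 m²)(3.49×10^9) = 2.40×10^-5 A.

2.40×10^-5 A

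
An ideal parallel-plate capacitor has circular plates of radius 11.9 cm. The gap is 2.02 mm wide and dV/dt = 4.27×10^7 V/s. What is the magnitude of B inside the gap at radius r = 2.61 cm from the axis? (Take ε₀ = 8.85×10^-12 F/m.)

3.07×10^-9 T

dE/dt = (dV/dt)/d = 2.114×10^10 V/(m·s); I_d = ε₀(πR²)(dE/dt) = (8.85×10^-12)(0.04449)(2.114×10^10) = 8.324×10^-3 A.
For r < R the Ampère–Maxwell law gives B(2πr) = μ₀ I_d (r²/R²), so B = μ₀ I_d r/(2πR²) = (4π×10^-7)(8.324×10^-3)(0.0261)/(2π·0.119²) = 3.07×10^-9 T.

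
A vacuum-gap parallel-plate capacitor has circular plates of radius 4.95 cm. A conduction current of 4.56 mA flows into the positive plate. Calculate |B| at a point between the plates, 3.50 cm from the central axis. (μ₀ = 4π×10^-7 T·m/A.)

1.30×10^-8 T

By continuity the displacement current in the gap matches the conduction current: I_d = 4.56×10^-3 A.
An Ampèrian loop of radius r encloses a fraction (r/R)² of I_d. Then B·2πr = μ₀ I_d (r/R)², giving B = μ₀ I_d r/(2πR²) = 1.30×10^-8 T.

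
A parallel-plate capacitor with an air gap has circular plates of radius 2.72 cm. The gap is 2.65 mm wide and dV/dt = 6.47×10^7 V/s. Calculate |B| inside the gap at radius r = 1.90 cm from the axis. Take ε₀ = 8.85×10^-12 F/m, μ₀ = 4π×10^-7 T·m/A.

2.58×10^-9 T

With E = V/d, dE/dt = 2.442×10^10 V/(m·s) and πR² = 2.324×10^-3 m², giving I_d = ε₀ πR² dE/dt = 5.023×10^-4 A.
For r < R the Ampère–Maxwell law gives B(2πr) = μ₀ I_d (r²/R²), so B = μ₀ I_d r/(2πR²) = (4π×10^-7)(5.023×10^-4)(0.0190)/(2π·0.0272²) = 2.58×10^-9 T.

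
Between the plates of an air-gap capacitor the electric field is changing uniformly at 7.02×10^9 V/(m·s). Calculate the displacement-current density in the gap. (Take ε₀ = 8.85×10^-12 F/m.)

J_d = ε₀ ∂E/∂t, so J_d = 0.0621 A/m².

0.0621 A/m²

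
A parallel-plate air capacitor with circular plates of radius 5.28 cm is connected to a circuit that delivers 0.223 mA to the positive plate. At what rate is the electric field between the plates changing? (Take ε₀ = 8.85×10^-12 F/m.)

The displacement current between the plates equals the conduction current, I_d = 0.223 mA.
Inverting I_d = ε₀ A dE/dt gives dE/dt = 2.23×10^-4 / (8.85×10^-12 · 8.758×10^-3) = 2.88×10^9 V/(m·s).

2.88×10^9 V/(m·s)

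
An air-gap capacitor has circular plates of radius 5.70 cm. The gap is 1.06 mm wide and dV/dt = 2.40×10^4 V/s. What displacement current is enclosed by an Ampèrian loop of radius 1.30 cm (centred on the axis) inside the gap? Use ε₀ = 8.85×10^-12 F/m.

1.06×10^-7 A

I_d = C dV/dt with C = ε₀πR²/d = 8.524×10^-11 F, so I_d = (8.524×10^-11)(2.40×10^4) = 2.046×10^-6 A.
The field is uniform, so I_d,enc = I_d (r/R)² = (2.046×10^-6)(1.30/5.70)² = 1.06×10^-7 A.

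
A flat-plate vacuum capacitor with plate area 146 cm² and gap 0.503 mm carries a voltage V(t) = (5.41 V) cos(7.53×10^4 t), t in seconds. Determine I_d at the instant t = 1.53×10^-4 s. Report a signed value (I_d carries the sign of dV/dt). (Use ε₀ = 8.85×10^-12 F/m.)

dV/dt = (5.41)(7.53×10^4)·−sin(11.5209) = 3.524×10^5 V/s.
I_d = C dV/dt with C = ε₀A/d = (8.85×10^-12)(0.0146)/(5.03×10^-4) = 2.569×10^-10 F, so I_d = (2.569×10^-10)(3.524×10^5) = 9.05×10^-5 A.

9.05×10^-5 A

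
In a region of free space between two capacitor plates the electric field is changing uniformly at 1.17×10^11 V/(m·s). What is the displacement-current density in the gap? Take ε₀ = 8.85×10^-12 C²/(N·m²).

The displacement-current density is ε₀ ∂E/∂t = (8.85×10^-12)(1.17×10^11) = 1.04 A/m².

1.04 A/m²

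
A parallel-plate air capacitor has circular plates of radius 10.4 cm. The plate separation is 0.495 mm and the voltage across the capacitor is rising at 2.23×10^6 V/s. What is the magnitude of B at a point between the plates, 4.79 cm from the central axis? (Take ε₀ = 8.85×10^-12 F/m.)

dE/dt = (dV/dt)/d = 4.505×10^9 V/(m·s); I_d = ε₀(πR²)(dE/dt) = (8.85×10^-12)(0.03398)(4.505×10^9) = 1.355×10^-3 A.
An Ampèrian loop of radius r encloses a fraction (r/R)² of I_d. Then B·2πr = μ₀ I_d (r/R)², giving B = μ₀ I_d r/(2πR²) = 1.20×10^-9 T.

1.20×10^-9 T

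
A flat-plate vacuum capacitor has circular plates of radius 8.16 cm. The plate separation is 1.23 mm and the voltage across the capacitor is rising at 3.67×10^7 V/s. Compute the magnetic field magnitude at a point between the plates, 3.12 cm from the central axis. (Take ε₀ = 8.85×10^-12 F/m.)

5.18×10^-9 T

With E = V/d, dE/dt = 2.984×10^10 V/(m·s) and πR² = 0.02092 m², giving I_d = ε₀ πR² dE/dt = 5.525×10^-3 A.
An Ampèrian loop of radius r encloses a fraction (r/R)² of I_d. Then B·2πr = μ₀ I_d (r/R)², giving B = μ₀ I_d r/(2πR²) = 5.18×10^-9 T.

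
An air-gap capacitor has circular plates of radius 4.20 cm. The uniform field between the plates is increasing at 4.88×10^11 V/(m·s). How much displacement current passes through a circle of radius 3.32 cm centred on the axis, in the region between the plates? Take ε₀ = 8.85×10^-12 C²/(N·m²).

0.0150 A

Total displacement current: I_d = ε₀(πR²)(dE/dt) = (8.85×10^-12)(5.542×10^-3)(4.88×10^11) = 0.02393 A.
Since J_d is uniform, the enclosed fraction is (r/R)² = 0.6249, giving I_d,enc = 0.0150 A.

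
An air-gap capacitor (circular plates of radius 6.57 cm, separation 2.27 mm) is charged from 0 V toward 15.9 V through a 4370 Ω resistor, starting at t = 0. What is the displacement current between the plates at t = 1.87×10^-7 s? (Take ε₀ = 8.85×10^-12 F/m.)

1.62×10^-3 A

C = ε₀A/d = (8.85×10^-12)(0.01356)/(2.27×10^-3) = 5.287×10^-11 F, so τ = RC = 2.310×10^-7 s.
The conduction current is I(t) = (V₀/R) e^(−t/τ), and the displacement current between the plates equals it.
t/τ = 0.8095; I_d = (15.9/4370) · e^(−0.8095) = (3.638×10^-3)(0.4451) = 1.62×10^-3 A.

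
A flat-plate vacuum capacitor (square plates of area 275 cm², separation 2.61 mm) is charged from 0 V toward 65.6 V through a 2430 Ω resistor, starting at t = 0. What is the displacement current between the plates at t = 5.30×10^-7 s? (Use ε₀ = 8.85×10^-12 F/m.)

C = ε₀A/d = (8.85×10^-12)(0.0275)/(2.61×10^-3) = 9.325×10^-11 F and τ = RC = 2.266×10^-7 s. I_d in the gap equals the RC charging current.
I_d(t) = (V₀/R) e^(−t/τ) = 0.02700 · e^(−2.339) = 2.60×10^-3 A.

2.60×10^-3 A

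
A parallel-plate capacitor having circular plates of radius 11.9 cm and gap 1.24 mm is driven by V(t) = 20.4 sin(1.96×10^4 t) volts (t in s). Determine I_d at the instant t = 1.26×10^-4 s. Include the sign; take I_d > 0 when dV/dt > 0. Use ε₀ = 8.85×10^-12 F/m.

-9.94×10^-5 A

dE/dt = (V₀ω/d)·cos(ωt) with ωt = 2.4696 rad: (20.4)(1.96×10^4)(-0.7826)/(1.24×10^-3) = -2.524×10^8 V/(m·s).
I_d = ε₀ A dE/dt = (8.85×10^-12)(0.04449)(-2.524×10^8) = -9.94×10^-5 A.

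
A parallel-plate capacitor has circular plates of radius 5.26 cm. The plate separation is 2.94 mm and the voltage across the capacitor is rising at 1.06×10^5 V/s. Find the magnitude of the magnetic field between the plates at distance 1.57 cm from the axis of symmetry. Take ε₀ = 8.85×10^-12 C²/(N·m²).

3.15×10^-12 T

With E = V/d, dE/dt = 3.605×10^7 V/(m·s) and πR² = 8.692×10^-3 m², giving I_d = ε₀ πR² dE/dt = 2.773×10^-6 A.
∮B·dl = μ₀ I_d,enc with I_d,enc = I_d r²/R² = 2.470×10^-7 A; so B = μ₀ I_d,enc/(2πr) = 3.15×10^-12 T.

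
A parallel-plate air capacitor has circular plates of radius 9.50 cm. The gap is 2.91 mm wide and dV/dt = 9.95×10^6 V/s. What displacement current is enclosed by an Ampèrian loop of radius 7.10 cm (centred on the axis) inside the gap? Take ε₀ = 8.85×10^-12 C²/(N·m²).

With E = V/d, dE/dt = 3.419×10^9 V/(m·s) and πR² = 0.02835 m², giving I_d = ε₀ πR² dE/dt = 8.578×10^-4 A.
Through an area πr² the displacement current is I_d·(πr²/πR²) = I_d (r/R)² = 4.79×10^-4 A.

4.79×10^-4 A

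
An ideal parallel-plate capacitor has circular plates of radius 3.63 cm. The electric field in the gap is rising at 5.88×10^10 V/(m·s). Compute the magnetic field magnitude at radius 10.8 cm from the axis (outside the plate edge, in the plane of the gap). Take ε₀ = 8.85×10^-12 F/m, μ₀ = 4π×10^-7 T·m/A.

3.99×10^-9 T

Total displacement current: I_d = ε₀(πR²)(dE/dt) = (8.85×10^-12)(4.140×10^-3)(5.88×10^10) = 2.154×10^-3 A.
With r > R the enclosed displacement current is the full I_d; B = μ₀ I_d / (2πr) = 3.99×10^-9 T.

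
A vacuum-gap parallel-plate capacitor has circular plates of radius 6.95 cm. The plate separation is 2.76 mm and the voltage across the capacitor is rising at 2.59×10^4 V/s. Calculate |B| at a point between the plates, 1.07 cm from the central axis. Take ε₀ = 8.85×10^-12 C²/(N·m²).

I_d = C dV/dt with C = ε₀πR²/d = 4.864×10^-11 F, so I_d = (4.864×10^-11)(2.59×10^4) = 1.260×10^-6 A.
∮B·dl = μ₀ I_d,enc with I_d,enc = I_d r²/R² = 2.987×10^-8 A; so B = μ₀ I_d,enc/(2πr) = 5.58×10^-13 T.

5.58×10^-13 T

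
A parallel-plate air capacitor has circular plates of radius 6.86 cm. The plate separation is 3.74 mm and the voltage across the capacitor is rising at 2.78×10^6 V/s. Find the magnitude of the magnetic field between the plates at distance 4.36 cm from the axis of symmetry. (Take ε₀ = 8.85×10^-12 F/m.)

1.80×10^-10 T

I_d = C dV/dt with C = ε₀πR²/d = 3.497×10^-11 F, so I_d = (3.497×10^-11)(2.78×10^6) = 9.722×10^-5 A.
For r < R the Ampère–Maxwell law gives B(2πr) = μ₀ I_d (r²/R²), so B = μ₀ I_d r/(2πR²) = (4π×10^-7)(9.722×10^-5)(0.0436)/(2π·0.0686²) = 1.80×10^-10 T.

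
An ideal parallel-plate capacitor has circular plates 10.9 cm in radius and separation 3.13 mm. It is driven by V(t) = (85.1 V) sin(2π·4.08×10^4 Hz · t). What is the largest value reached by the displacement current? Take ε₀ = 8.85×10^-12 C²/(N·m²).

2.30×10^-3 A

The displacement current equals the conduction current C dV/dt, which peaks at C V₀ ω.
With C = ε₀A/d = (8.85×10^-12)(0.03733)/(3.13×10^-3) = 1.055×10^-10 F and ω = 2πf = 2.564×10^5 rad/s, I_d,max = (1.055×10^-10)(85.1)(2.564×10^5) = 2.30×10^-3 A.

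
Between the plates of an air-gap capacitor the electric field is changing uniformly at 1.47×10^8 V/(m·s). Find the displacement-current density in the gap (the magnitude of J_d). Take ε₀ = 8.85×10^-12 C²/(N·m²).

The displacement-current density is ε₀ ∂E/∂t = (8.85×10^-12)(1.47×10^8) = 1.30×10^-3 A/m².

1.30×10^-3 A/m²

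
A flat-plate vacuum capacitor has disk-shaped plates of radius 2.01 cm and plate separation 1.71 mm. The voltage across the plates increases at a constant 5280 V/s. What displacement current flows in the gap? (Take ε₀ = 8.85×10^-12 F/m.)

3.47×10^-8 A

The field between the plates is E = V/d, so dE/dt = (5280)/(1.71×10^-3 m) = 3.088×10^6 V/(m·s).
I_d = ε₀ A (dE/dt) = (8.85×10^-12)(1.269×10^-3)(3.088×10^6) = 3.47×10^-8 A.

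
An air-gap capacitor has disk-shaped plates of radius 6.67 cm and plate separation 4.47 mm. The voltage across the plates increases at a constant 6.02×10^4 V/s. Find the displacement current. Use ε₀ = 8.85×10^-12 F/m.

1.67×10^-6 A

C = ε₀A/d = (8.85×10^-12)(0.01398)/(4.47×10^-3) = 2.768×10^-11 F.
I_d = C dV/dt = (2.768×10^-11)(6.02×10^4) = 1.67×10^-6 A.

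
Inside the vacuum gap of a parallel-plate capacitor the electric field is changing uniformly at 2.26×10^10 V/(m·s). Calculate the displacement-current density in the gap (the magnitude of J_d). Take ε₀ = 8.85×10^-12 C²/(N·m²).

J_d = ε₀ dE/dt = (8.85×10^-12)(2.26×10^10) = 0.200 A/m².

0.200 A/m²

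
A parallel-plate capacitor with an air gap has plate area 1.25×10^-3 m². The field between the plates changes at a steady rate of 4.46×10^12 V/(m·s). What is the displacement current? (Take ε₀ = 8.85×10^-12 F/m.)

With a uniform field, Φ_E = EA, so I_d = ε₀ A dE/dt = 0.0493 A.

0.0493 A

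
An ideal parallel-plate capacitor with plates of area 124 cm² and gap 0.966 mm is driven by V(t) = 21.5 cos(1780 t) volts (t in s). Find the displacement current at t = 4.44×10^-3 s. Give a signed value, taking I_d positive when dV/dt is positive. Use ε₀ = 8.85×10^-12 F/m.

C = ε₀A/d = (8.85×10^-12)(0.0124)/(9.66×10^-4) = 1.136×10^-10 F. dV/dt = V₀ω·−sin(ωt); at ωt = 7.9032 rad this factor is -0.9988.
I_d = C dV/dt = (1.136×10^-10)(21.5)(1780)(-0.9988) = -4.34×10^-6 A.

-4.34×10^-6 A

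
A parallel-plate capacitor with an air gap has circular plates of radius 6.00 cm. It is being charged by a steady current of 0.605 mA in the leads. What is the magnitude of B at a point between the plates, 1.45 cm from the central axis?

4.87×10^-10 T

No conduction current crosses the gap, so I_d there equals the 6.05×10^-4 A in the leads.
For r < R the Ampère–Maxwell law gives B(2πr) = μ₀ I_d (r²/R²), so B = μ₀ I_d r/(2πR²) = (4π×10^-7)(6.05×10^-4)(0.0145)/(2π·0.0600²) = 4.87×10^-10 T.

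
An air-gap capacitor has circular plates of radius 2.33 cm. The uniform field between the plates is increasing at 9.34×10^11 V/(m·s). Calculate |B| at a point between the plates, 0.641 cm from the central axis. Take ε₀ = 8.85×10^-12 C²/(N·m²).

I_d = ε₀ dΦ_E/dt = ε₀ πR² (dE/dt) = (8.85×10^-12)(1.706×10^-3)(9.34×10^11) = 0.01410 A through the full plate area.
An Ampèrian loop of radius r encloses a fraction (r/R)² of I_d. Then B·2πr = μ₀ I_d (r/R)², giving B = μ₀ I_d r/(2πR²) = 3.33×10^-8 T.

3.33×10^-8 T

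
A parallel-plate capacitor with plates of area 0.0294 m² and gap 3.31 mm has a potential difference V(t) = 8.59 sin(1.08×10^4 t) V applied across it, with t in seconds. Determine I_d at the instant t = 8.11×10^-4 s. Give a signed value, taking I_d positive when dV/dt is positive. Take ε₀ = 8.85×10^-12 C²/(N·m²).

-5.73×10^-6 A

dV/dt = (8.59)(1.08×10^4)·cos(8.7588) = -7.295×10^4 V/s.
I_d = C dV/dt with C = ε₀A/d = (8.85×10^-12)(0.0294)/(3.31×10^-3) = 7.861×10^-11 F, so I_d = (7.861×10^-11)(-7.295×10^4) = -5.73×10^-6 A.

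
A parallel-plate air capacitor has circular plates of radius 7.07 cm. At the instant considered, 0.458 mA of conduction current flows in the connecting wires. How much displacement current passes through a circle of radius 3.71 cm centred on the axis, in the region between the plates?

No conduction current crosses the gap, so I_d there equals the 4.58×10^-4 A in the leads.
The field is uniform, so I_d,enc = I_d (r/R)² = (4.58×10^-4)(3.71/7.07)² = 1.26×10^-4 A.

1.26×10^-4 A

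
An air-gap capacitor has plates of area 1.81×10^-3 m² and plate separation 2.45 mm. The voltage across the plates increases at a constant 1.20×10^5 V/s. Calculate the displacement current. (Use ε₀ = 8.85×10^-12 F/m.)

7.85×10^-7 A

The displacement current equals the charging current C dV/dt. With C = ε₀A/d = (8.85×10^-12)(1.81×10^-3)/(2.45×10^-3) = 6.538×10^-12 F, I_d = (6.538×10^-12)(1.20×10^5) = 7.85×10^-7 A.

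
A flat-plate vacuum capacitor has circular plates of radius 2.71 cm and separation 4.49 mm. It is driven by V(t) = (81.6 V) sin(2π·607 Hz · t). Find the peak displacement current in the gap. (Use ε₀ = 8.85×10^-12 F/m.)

1.42×10^-6 A

(dE/dt)_max = V₀ω/d = 6.931×10^7 V/(m·s); ω = 2πf = 3814 rad/s.
I_d,max = ε₀ A (dE/dt)_max = (8.85×10^-12)(2.307×10^-3)(6.931×10^7) = 1.42×10^-6 A.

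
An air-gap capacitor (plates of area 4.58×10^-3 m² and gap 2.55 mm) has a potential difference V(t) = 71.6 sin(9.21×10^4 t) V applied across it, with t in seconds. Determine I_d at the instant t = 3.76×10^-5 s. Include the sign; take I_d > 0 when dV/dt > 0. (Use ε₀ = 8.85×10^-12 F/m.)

dV/dt = (71.6)(9.21×10^4)·cos(3.46296) = -6.257×10^6 V/s.
I_d = C dV/dt with C = ε₀A/d = (8.85×10^-12)(4.58×10^-3)/(2.55×10^-3) = 1.590×10^-11 F, so I_d = (1.590×10^-11)(-6.257×10^6) = -9.95×10^-5 A.

-9.95×10^-5 A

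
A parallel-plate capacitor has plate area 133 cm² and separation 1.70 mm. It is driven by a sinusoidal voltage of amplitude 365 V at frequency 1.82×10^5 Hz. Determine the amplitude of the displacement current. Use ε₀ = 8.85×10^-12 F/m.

The displacement current equals the conduction current C dV/dt, which peaks at C V₀ ω.
With C = ε₀A/d = (8.85×10^-12)(0.0133)/(1.70×10^-3) = 6.924×10^-11 F and ω = 2πf = 1.144×10^6 rad/s, I_d,max = (6.924×10^-11)(365)(1.144×10^6) = 0.0289 A.

0.0289 A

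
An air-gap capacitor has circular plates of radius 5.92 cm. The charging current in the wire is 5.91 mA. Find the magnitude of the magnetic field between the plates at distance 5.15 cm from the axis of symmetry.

1.74×10^-8 T

Between the plates the displacement current equals the wire current: I_d = 5.91 mA = 5.91×10^-3 A.
∮B·dl = μ₀ I_d,enc with I_d,enc = I_d r²/R² = 4.473×10^-3 A; so B = μ₀ I_d,enc/(2πr) = 1.74×10^-8 T.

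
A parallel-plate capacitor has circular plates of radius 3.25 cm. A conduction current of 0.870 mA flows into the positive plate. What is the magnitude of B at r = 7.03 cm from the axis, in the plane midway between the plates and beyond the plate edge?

2.48×10^-9 T

Between the plates the displacement current equals the wire current: I_d = 0.870 mA = 8.70×10^-4 A.
For r ≥ R the full I_d is enclosed: B = μ₀ I_d/(2πr) = (4π×10^-7)(8.70×10^-4)/(2π·0.0703) = 2.48×10^-9 T.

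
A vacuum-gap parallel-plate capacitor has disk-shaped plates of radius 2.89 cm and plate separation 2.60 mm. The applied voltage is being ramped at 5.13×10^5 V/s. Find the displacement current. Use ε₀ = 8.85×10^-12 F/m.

C = ε₀A/d = (8.85×10^-12)(2.624×10^-3)/(2.60×10^-3) = 8.932×10^-12 F.
I_d = C dV/dt = (8.932×10^-12)(5.13×10^5) = 4.58×10^-6 A.

4.58×10^-6 A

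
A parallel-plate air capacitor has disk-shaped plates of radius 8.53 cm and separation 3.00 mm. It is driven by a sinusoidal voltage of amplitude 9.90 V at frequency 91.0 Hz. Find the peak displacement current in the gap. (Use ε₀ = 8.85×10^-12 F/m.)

3.82×10^-7 A

The displacement current equals the conduction current C dV/dt, which peaks at C V₀ ω.
With C = ε₀A/d = (8.85×10^-12)(0.02286)/(3.00×10^-3) = 6.744×10^-11 F and ω = 2πf = 571.8 rad/s, I_d,max = (6.744×10^-11)(9.90)(571.8) = 3.82×10^-7 A.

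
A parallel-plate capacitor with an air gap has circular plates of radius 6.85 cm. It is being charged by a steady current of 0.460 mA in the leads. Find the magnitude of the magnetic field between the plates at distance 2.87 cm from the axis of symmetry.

Between the plates the displacement current equals the wire current: I_d = 0.460 mA = 4.60×10^-4 A.
∮B·dl = μ₀ I_d,enc with I_d,enc = I_d r²/R² = 8.075×10^-5 A; so B = μ₀ I_d,enc/(2πr) = 5.63×10^-10 T.

5.63×10^-10 T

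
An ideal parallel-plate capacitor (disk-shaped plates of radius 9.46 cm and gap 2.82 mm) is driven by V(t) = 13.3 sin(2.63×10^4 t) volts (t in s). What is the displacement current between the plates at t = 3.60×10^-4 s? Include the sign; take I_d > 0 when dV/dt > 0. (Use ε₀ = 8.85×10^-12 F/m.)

-3.08×10^-5 A

C = ε₀A/d = (8.85×10^-12)(0.02811)/(2.82×10^-3) = 8.822×10^-11 F. dV/dt = V₀ω·cos(ωt); at ωt = 9.468 rad this factor is -0.9991.
I_d = C dV/dt = (8.822×10^-11)(13.3)(2.63×10^4)(-0.9991) = -3.08×10^-5 A.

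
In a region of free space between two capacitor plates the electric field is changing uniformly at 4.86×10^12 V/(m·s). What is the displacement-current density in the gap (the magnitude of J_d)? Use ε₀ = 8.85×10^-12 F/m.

J_d = ε₀ dE/dt = (8.85×10^-12)(4.86×10^12) = 43.0 A/m².

43.0 A/m²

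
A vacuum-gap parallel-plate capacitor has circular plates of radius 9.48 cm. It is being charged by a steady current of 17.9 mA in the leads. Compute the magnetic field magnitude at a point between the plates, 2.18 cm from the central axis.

8.68×10^-9 T

By continuity the displacement current in the gap matches the conduction current: I_d = 0.0179 A.
For r < R the Ampère–Maxwell law gives B(2πr) = μ₀ I_d (r²/R²), so B = μ₀ I_d r/(2πR²) = (4π×10^-7)(0.0179)(0.0218)/(2π·0.0948²) = 8.68×10^-9 T.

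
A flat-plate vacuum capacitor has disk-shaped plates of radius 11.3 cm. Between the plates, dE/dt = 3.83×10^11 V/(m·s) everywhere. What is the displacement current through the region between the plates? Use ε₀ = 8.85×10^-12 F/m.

With a uniform field, Φ_E = EA, so I_d = ε₀ A dE/dt = 0.136 A.

0.136 A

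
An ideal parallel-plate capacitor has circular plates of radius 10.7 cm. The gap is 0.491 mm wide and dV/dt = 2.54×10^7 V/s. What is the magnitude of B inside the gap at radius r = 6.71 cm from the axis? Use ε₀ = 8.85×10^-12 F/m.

I_d = C dV/dt with C = ε₀πR²/d = 6.483×10^-10 F, so I_d = (6.483×10^-10)(2.54×10^7) = 0.01647 A.
For r < R the Ampère–Maxwell law gives B(2πr) = μ₀ I_d (r²/R²), so B = μ₀ I_d r/(2πR²) = (4π×10^-7)(0.01647)(0.0671)/(2π·0.107²) = 1.93×10^-8 T.

1.93×10^-8 T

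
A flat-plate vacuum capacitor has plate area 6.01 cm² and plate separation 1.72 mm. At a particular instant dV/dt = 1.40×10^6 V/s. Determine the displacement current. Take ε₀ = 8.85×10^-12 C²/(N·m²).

4.33×10^-6 A

The field between the plates is E = V/d, so dE/dt = (1.40×10^6)/(1.72×10^-3 m) = 8.140×10^8 V/(m·s).
I_d = ε₀ A (dE/dt) = (8.85×10^-12)(6.01×10^-4)(8.140×10^8) = 4.33×10^-6 A.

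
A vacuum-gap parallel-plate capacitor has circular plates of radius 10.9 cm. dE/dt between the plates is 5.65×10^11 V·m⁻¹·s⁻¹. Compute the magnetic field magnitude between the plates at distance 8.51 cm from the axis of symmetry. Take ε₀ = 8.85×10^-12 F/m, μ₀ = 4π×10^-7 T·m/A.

I_d = ε₀ dΦ_E/dt = ε₀ πR² (dE/dt) = (8.85×10^-12)(0.03733)(5.65×10^11) = 0.1867 A through the full plate area.
∮B·dl = μ₀ I_d,enc with I_d,enc = I_d r²/R² = 0.1138 A; so B = μ₀ I_d,enc/(2πr) = 2.67×10^-7 T.

2.67×10^-7 T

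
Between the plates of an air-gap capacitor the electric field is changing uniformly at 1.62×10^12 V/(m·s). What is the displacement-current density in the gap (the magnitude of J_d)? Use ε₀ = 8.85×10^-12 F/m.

J_d = ε₀ dE/dt = (8.85×10^-12)(1.62×10^12) = 14.3 A/m².

14.3 A/m²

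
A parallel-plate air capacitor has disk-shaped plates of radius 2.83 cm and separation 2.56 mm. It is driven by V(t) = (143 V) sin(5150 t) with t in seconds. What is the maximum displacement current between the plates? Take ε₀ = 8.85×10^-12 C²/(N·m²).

6.41×10^-6 A

C = ε₀A/d = (8.85×10^-12)(2.516×10^-3)/(2.56×10^-3) = 8.698×10^-12 F; ω = 5150 rad/s.
I_d = C dV/dt, so |I_d|_max = C V₀ ω = (8.698×10^-12)(143)(5150) = 6.41×10^-6 A.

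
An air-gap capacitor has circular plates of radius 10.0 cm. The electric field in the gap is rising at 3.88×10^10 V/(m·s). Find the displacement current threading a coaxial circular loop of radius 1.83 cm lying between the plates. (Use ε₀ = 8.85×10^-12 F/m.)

I_d = ε₀ dΦ_E/dt = ε₀ πR² (dE/dt) = (8.85×10^-12)(0.03142)(3.88×10^10) = 0.01079 A through the full plate area.
The field is uniform, so I_d,enc = I_d (r/R)² = (0.01079)(1.83/10.0)² = 3.61×10^-4 A.

3.61×10^-4 A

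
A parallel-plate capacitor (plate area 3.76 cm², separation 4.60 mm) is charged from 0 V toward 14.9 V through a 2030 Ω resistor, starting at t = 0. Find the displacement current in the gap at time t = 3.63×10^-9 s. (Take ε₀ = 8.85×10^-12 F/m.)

6.20×10^-4 A

C = ε₀A/d = (8.85×10^-12)(3.76×10^-4)/(4.60×10^-3) = 7.234×10^-13 F, so τ = RC = 1.469×10^-9 s.
The conduction current is I(t) = (V₀/R) e^(−t/τ), and the displacement current between the plates equals it.
t/τ = 2.471; I_d = (14.9/2030) · e^(−2.471) = (7.340×10^-3)(0.08450) = 6.20×10^-4 A.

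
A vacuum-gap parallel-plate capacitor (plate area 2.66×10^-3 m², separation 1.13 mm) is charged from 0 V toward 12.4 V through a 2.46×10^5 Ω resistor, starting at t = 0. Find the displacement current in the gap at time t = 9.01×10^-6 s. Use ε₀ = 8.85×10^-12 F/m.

8.69×10^-6 A

With C = ε₀A/d = (8.85×10^-12)(2.66×10^-3)/(1.13×10^-3) = 2.083×10^-11 F, the time constant is τ = RC = 5.124×10^-6 s, so t/τ = 1.758 and e^(−t/τ) = 0.1724.
I_d = I_cond = (V₀/R) e^(−t/τ) = (5.041×10^-5)(0.1724) = 8.69×10^-6 A.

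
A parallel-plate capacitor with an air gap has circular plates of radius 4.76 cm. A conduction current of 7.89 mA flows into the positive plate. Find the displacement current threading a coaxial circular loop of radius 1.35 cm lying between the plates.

By continuity the displacement current in the gap matches the conduction current: I_d = 7.89×10^-3 A.
Through an area πr² the displacement current is I_d·(πr²/πR²) = I_d (r/R)² = 6.35×10^-4 A.

6.35×10^-4 A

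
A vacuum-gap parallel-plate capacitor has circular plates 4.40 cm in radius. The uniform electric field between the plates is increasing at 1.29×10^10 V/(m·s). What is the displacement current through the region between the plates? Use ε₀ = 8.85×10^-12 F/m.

6.94×10^-4 A

The displacement current is ε₀ times dΦ_E/dt = ε₀ A dE/dt = (8.85×10^-12)(6.082×10^-3)(1.29×10^10) = 6.94×10^-4 A.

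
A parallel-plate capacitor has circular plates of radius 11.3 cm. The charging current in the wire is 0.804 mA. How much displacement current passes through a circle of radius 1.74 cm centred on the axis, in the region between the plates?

1.91×10^-5 A

Between the plates the displacement current equals the wire current: I_d = 0.804 mA = 8.04×10^-4 A.
Since J_d is uniform, the enclosed fraction is (r/R)² = 0.02371, giving I_d,enc = 1.91×10^-5 A.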